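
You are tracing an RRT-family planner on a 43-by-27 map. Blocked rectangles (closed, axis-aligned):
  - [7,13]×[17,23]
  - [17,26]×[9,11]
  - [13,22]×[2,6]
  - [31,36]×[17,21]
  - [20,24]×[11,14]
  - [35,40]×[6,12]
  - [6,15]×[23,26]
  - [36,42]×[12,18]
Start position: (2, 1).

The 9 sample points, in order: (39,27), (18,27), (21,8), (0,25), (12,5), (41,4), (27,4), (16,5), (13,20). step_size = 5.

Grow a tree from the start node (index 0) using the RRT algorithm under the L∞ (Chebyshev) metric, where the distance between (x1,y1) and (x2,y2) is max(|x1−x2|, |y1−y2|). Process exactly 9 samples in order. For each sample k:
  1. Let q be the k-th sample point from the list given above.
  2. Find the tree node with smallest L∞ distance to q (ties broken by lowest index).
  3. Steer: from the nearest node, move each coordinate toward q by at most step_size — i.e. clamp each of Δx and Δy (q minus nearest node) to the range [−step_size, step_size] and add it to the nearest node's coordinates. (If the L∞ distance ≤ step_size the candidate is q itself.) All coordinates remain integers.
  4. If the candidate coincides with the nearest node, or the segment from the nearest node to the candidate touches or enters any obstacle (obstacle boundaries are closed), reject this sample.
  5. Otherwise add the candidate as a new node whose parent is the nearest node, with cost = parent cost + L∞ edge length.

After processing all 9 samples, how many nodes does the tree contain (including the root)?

1. q=(39,27) nearest=0 d=37 new=(7,6) → add node 1 parent=0 cost=5
2. q=(18,27) nearest=1 d=21 new=(12,11) → add node 2 parent=1 cost=10
3. q=(21,8) nearest=2 d=9 new=(17,8) → add node 3 parent=2 cost=15
4. q=(0,25) nearest=2 d=14 new=(7,16) → add node 4 parent=2 cost=15
5. q=(12,5) nearest=1 d=5 new=(12,5) → add node 5 parent=1 cost=10
6. q=(41,4) nearest=3 d=24 new=(22,4) → blocked by [13,22]×[2,6], reject
7. q=(27,4) nearest=3 d=10 new=(22,4) → blocked by [13,22]×[2,6], reject
8. q=(16,5) nearest=3 d=3 new=(16,5) → blocked by [13,22]×[2,6], reject
9. q=(13,20) nearest=4 d=6 new=(12,20) → blocked by [7,13]×[17,23], reject

Node count: 6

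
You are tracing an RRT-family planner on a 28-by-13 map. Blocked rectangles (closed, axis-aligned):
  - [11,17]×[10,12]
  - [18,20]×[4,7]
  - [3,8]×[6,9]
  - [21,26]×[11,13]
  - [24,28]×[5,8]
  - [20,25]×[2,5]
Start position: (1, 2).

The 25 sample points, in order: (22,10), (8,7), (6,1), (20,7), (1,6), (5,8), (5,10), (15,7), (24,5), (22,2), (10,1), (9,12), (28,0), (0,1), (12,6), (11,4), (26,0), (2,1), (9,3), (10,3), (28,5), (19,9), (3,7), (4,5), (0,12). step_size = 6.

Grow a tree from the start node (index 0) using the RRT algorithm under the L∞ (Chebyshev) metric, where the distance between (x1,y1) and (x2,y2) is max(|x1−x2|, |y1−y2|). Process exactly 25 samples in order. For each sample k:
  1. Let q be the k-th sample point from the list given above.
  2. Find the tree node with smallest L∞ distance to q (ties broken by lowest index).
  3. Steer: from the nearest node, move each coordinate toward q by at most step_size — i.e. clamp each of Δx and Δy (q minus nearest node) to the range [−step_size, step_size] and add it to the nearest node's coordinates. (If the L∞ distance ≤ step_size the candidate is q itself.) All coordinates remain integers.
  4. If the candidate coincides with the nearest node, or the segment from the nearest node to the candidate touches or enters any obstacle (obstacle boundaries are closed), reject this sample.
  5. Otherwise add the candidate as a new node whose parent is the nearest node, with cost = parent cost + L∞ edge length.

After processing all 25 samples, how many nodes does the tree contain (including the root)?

1. q=(22,10) nearest=0 d=21 new=(7,8) → blocked by [3,8]×[6,9], reject
2. q=(8,7) nearest=0 d=7 new=(7,7) → blocked by [3,8]×[6,9], reject
3. q=(6,1) nearest=0 d=5 new=(6,1) → add node 1 parent=0 cost=5
4. q=(20,7) nearest=1 d=14 new=(12,7) → add node 2 parent=1 cost=11
5. q=(1,6) nearest=0 d=4 new=(1,6) → add node 3 parent=0 cost=4
6. q=(5,8) nearest=3 d=4 new=(5,8) → blocked by [3,8]×[6,9], reject
7. q=(5,10) nearest=3 d=4 new=(5,10) → blocked by [3,8]×[6,9], reject
8. q=(15,7) nearest=2 d=3 new=(15,7) → add node 4 parent=2 cost=14
9. q=(24,5) nearest=4 d=9 new=(21,5) → blocked by [18,20]×[4,7], reject
10. q=(22,2) nearest=4 d=7 new=(21,2) → blocked by [18,20]×[4,7], reject
11. q=(10,1) nearest=1 d=4 new=(10,1) → add node 5 parent=1 cost=9
12. q=(9,12) nearest=2 d=5 new=(9,12) → add node 6 parent=2 cost=16
13. q=(28,0) nearest=4 d=13 new=(21,1) → blocked by [18,20]×[4,7], reject
14. q=(0,1) nearest=0 d=1 new=(0,1) → add node 7 parent=0 cost=1
15. q=(12,6) nearest=2 d=1 new=(12,6) → add node 8 parent=2 cost=12
16. q=(11,4) nearest=8 d=2 new=(11,4) → add node 9 parent=8 cost=14
17. q=(26,0) nearest=4 d=11 new=(21,1) → blocked by [18,20]×[4,7], reject
18. q=(2,1) nearest=0 d=1 new=(2,1) → add node 10 parent=0 cost=1
19. q=(9,3) nearest=5 d=2 new=(9,3) → add node 11 parent=5 cost=11
20. q=(10,3) nearest=9 d=1 new=(10,3) → add node 12 parent=9 cost=15
21. q=(28,5) nearest=4 d=13 new=(21,5) → blocked by [18,20]×[4,7], reject
22. q=(19,9) nearest=4 d=4 new=(19,9) → add node 13 parent=4 cost=18
23. q=(3,7) nearest=3 d=2 new=(3,7) → blocked by [3,8]×[6,9], reject
24. q=(4,5) nearest=0 d=3 new=(4,5) → add node 14 parent=0 cost=3
25. q=(0,12) nearest=3 d=6 new=(0,12) → add node 15 parent=3 cost=10

Node count: 16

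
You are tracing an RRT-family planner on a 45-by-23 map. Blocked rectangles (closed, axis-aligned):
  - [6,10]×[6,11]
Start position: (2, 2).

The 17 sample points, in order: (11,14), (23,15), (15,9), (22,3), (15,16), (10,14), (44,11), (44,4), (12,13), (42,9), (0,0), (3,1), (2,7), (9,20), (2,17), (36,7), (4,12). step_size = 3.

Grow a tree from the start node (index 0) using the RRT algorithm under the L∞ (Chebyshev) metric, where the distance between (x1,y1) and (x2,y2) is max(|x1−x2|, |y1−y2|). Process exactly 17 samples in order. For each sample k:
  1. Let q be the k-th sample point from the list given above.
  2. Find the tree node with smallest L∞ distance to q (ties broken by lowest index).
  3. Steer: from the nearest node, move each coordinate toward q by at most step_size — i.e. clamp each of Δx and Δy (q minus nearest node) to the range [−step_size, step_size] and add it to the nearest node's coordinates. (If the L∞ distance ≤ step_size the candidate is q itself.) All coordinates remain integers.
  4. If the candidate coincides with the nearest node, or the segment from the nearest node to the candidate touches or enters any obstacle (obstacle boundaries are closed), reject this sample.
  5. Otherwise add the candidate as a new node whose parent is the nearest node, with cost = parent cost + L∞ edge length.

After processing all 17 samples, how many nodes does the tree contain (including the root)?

1. q=(11,14) nearest=0 d=12 new=(5,5) → add node 1 parent=0 cost=3
2. q=(23,15) nearest=1 d=18 new=(8,8) → blocked by [6,10]×[6,11], reject
3. q=(15,9) nearest=1 d=10 new=(8,8) → blocked by [6,10]×[6,11], reject
4. q=(22,3) nearest=1 d=17 new=(8,3) → add node 2 parent=1 cost=6
5. q=(15,16) nearest=1 d=11 new=(8,8) → blocked by [6,10]×[6,11], reject
6. q=(10,14) nearest=1 d=9 new=(8,8) → blocked by [6,10]×[6,11], reject
7. q=(44,11) nearest=2 d=36 new=(11,6) → add node 3 parent=2 cost=9
8. q=(44,4) nearest=3 d=33 new=(14,4) → add node 4 parent=3 cost=12
9. q=(12,13) nearest=3 d=7 new=(12,9) → add node 5 parent=3 cost=12
10. q=(42,9) nearest=4 d=28 new=(17,7) → add node 6 parent=4 cost=15
11. q=(0,0) nearest=0 d=2 new=(0,0) → add node 7 parent=0 cost=2
12. q=(3,1) nearest=0 d=1 new=(3,1) → add node 8 parent=0 cost=1
13. q=(2,7) nearest=1 d=3 new=(2,7) → add node 9 parent=1 cost=6
14. q=(9,20) nearest=5 d=11 new=(9,12) → blocked by [6,10]×[6,11], reject
15. q=(2,17) nearest=5 d=10 new=(9,12) → blocked by [6,10]×[6,11], reject
16. q=(36,7) nearest=6 d=19 new=(20,7) → add node 10 parent=6 cost=18
17. q=(4,12) nearest=9 d=5 new=(4,10) → add node 11 parent=9 cost=9

Node count: 12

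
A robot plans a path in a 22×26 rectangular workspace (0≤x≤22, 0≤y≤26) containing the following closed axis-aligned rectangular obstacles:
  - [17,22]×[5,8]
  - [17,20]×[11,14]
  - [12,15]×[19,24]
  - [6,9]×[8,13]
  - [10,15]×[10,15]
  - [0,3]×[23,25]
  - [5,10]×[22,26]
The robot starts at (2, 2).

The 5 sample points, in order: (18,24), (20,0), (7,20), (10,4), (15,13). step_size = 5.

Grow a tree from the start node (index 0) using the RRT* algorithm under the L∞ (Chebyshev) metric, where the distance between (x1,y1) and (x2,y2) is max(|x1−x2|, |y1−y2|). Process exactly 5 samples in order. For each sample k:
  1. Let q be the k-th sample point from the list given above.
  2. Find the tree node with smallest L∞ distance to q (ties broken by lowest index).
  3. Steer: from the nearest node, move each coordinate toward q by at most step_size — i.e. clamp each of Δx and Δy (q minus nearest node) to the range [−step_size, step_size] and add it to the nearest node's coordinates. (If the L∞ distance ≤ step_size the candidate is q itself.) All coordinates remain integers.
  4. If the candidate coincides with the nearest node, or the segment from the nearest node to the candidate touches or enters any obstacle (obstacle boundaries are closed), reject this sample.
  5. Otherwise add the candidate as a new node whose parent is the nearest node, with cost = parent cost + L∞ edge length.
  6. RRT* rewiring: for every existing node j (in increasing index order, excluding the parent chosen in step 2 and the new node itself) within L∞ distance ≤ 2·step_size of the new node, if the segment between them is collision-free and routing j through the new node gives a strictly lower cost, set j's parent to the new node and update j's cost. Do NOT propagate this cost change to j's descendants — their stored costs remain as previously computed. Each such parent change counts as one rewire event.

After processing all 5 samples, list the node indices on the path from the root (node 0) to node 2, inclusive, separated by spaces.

Path: 0 1 2

1. q=(18,24) nearest=0 d=22 new=(7,7) → add node 1 parent=0 cost=5
2. q=(20,0) nearest=1 d=13 new=(12,2) → add node 2 parent=1 cost=10
3. q=(7,20) nearest=1 d=13 new=(7,12) → blocked by [6,9]×[8,13], reject
4. q=(10,4) nearest=2 d=2 new=(10,4) → add node 3 parent=2 cost=12
5. q=(15,13) nearest=1 d=8 new=(12,12) → blocked by [6,9]×[8,13], reject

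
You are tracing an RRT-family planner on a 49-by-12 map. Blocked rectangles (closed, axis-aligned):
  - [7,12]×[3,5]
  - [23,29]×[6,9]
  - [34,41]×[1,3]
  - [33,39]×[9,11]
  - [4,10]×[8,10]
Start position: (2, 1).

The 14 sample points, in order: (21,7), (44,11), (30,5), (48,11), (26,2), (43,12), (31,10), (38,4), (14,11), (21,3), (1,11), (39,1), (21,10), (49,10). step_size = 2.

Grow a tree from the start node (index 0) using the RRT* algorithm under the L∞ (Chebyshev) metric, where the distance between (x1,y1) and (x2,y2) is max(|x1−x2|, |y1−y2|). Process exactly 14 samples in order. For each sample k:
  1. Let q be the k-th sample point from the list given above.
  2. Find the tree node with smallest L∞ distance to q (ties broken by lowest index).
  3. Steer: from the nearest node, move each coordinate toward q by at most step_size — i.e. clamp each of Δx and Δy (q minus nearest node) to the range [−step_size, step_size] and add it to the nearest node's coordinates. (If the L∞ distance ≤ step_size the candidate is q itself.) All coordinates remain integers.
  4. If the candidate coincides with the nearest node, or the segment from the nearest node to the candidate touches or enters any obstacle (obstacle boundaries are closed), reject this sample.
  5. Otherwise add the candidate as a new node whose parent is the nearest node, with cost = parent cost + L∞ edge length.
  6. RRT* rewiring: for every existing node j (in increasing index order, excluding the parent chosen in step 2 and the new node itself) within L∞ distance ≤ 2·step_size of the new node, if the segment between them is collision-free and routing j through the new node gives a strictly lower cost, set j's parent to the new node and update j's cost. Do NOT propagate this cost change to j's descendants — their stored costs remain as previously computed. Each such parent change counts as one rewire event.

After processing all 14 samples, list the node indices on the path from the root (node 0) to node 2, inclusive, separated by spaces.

1. q=(21,7) nearest=0 d=19 new=(4,3) → add node 1 parent=0 cost=2
2. q=(44,11) nearest=1 d=40 new=(6,5) → add node 2 parent=1 cost=4
3. q=(30,5) nearest=2 d=24 new=(8,5) → blocked by [7,12]×[3,5], reject
4. q=(48,11) nearest=2 d=42 new=(8,7) → add node 3 parent=2 cost=6
5. q=(26,2) nearest=3 d=18 new=(10,5) → blocked by [7,12]×[3,5], reject
6. q=(43,12) nearest=3 d=35 new=(10,9) → blocked by [4,10]×[8,10], reject
7. q=(31,10) nearest=3 d=23 new=(10,9) → blocked by [4,10]×[8,10], reject
8. q=(38,4) nearest=3 d=30 new=(10,5) → blocked by [7,12]×[3,5], reject
9. q=(14,11) nearest=3 d=6 new=(10,9) → blocked by [4,10]×[8,10], reject
10. q=(21,3) nearest=3 d=13 new=(10,5) → blocked by [7,12]×[3,5], reject
11. q=(1,11) nearest=2 d=6 new=(4,7) → add node 4 parent=2 cost=6
12. q=(39,1) nearest=3 d=31 new=(10,5) → blocked by [7,12]×[3,5], reject
13. q=(21,10) nearest=3 d=13 new=(10,9) → blocked by [4,10]×[8,10], reject
14. q=(49,10) nearest=3 d=41 new=(10,9) → blocked by [4,10]×[8,10], reject

Path: 0 1 2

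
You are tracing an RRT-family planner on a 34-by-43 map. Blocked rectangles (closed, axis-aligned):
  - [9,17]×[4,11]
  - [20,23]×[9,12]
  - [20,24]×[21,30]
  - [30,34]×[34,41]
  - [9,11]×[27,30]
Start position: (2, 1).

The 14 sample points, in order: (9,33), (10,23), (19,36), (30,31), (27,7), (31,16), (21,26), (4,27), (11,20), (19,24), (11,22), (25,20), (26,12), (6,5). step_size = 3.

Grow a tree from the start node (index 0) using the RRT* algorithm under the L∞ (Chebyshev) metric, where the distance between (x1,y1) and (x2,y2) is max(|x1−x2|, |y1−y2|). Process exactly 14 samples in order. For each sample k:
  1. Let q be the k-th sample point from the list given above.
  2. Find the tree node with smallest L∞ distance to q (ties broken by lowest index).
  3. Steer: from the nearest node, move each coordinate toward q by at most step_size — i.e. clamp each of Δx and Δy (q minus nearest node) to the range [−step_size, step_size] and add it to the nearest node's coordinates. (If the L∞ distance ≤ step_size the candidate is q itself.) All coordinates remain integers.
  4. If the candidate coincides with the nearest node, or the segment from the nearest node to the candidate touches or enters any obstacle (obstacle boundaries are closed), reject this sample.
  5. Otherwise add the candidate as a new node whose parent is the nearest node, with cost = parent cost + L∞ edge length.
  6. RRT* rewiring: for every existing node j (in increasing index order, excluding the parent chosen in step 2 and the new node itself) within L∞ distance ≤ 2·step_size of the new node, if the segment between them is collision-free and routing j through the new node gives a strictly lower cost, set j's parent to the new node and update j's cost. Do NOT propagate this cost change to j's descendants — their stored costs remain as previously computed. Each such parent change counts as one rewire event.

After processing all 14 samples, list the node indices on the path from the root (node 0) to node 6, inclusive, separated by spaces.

1. q=(9,33) nearest=0 d=32 new=(5,4) → add node 1 parent=0 cost=3
2. q=(10,23) nearest=1 d=19 new=(8,7) → add node 2 parent=1 cost=6
3. q=(19,36) nearest=2 d=29 new=(11,10) → blocked by [9,17]×[4,11], reject
4. q=(30,31) nearest=2 d=24 new=(11,10) → blocked by [9,17]×[4,11], reject
5. q=(27,7) nearest=2 d=19 new=(11,7) → blocked by [9,17]×[4,11], reject
6. q=(31,16) nearest=2 d=23 new=(11,10) → blocked by [9,17]×[4,11], reject
7. q=(21,26) nearest=2 d=19 new=(11,10) → blocked by [9,17]×[4,11], reject
8. q=(4,27) nearest=2 d=20 new=(5,10) → add node 3 parent=2 cost=9
9. q=(11,20) nearest=3 d=10 new=(8,13) → add node 4 parent=3 cost=12
10. q=(19,24) nearest=4 d=11 new=(11,16) → add node 5 parent=4 cost=15
11. q=(11,22) nearest=5 d=6 new=(11,19) → add node 6 parent=5 cost=18
12. q=(25,20) nearest=5 d=14 new=(14,19) → add node 7 parent=5 cost=18
13. q=(26,12) nearest=7 d=12 new=(17,16) → add node 8 parent=7 cost=21
14. q=(6,5) nearest=1 d=1 new=(6,5) → add node 9 parent=1 cost=4

Path: 0 1 2 3 4 5 6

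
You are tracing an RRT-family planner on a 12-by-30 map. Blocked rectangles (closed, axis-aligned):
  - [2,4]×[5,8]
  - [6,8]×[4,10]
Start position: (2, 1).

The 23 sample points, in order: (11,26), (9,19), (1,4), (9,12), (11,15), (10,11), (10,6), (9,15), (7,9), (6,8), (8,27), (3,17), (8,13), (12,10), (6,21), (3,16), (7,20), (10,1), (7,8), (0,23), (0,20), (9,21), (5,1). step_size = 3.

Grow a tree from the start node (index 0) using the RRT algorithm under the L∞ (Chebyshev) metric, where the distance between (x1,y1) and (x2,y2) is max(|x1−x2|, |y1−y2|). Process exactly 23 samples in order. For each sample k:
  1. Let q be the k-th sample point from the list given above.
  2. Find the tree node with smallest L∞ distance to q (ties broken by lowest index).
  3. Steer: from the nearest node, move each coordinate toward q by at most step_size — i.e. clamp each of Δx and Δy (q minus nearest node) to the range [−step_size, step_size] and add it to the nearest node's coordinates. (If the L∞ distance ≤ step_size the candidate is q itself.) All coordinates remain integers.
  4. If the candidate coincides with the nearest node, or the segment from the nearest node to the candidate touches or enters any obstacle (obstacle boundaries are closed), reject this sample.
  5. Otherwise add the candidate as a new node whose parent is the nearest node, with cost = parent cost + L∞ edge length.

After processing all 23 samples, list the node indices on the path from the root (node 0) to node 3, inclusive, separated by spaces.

1. q=(11,26) nearest=0 d=25 new=(5,4) → add node 1 parent=0 cost=3
2. q=(9,19) nearest=1 d=15 new=(8,7) → blocked by [6,8]×[4,10], reject
3. q=(1,4) nearest=0 d=3 new=(1,4) → add node 2 parent=0 cost=3
4. q=(9,12) nearest=1 d=8 new=(8,7) → blocked by [6,8]×[4,10], reject
5. q=(11,15) nearest=1 d=11 new=(8,7) → blocked by [6,8]×[4,10], reject
6. q=(10,11) nearest=1 d=7 new=(8,7) → blocked by [6,8]×[4,10], reject
7. q=(10,6) nearest=1 d=5 new=(8,6) → blocked by [6,8]×[4,10], reject
8. q=(9,15) nearest=1 d=11 new=(8,7) → blocked by [6,8]×[4,10], reject
9. q=(7,9) nearest=1 d=5 new=(7,7) → blocked by [6,8]×[4,10], reject
10. q=(6,8) nearest=1 d=4 new=(6,7) → blocked by [6,8]×[4,10], reject
11. q=(8,27) nearest=1 d=23 new=(8,7) → blocked by [6,8]×[4,10], reject
12. q=(3,17) nearest=1 d=13 new=(3,7) → blocked by [2,4]×[5,8], reject
13. q=(8,13) nearest=1 d=9 new=(8,7) → blocked by [6,8]×[4,10], reject
14. q=(12,10) nearest=1 d=7 new=(8,7) → blocked by [6,8]×[4,10], reject
15. q=(6,21) nearest=1 d=17 new=(6,7) → blocked by [6,8]×[4,10], reject
16. q=(3,16) nearest=1 d=12 new=(3,7) → blocked by [2,4]×[5,8], reject
17. q=(7,20) nearest=1 d=16 new=(7,7) → blocked by [6,8]×[4,10], reject
18. q=(10,1) nearest=1 d=5 new=(8,1) → add node 3 parent=1 cost=6
19. q=(7,8) nearest=1 d=4 new=(7,7) → blocked by [6,8]×[4,10], reject
20. q=(0,23) nearest=1 d=19 new=(2,7) → blocked by [2,4]×[5,8], reject
21. q=(0,20) nearest=1 d=16 new=(2,7) → blocked by [2,4]×[5,8], reject
22. q=(9,21) nearest=1 d=17 new=(8,7) → blocked by [6,8]×[4,10], reject
23. q=(5,1) nearest=0 d=3 new=(5,1) → add node 4 parent=0 cost=3

Path: 0 1 3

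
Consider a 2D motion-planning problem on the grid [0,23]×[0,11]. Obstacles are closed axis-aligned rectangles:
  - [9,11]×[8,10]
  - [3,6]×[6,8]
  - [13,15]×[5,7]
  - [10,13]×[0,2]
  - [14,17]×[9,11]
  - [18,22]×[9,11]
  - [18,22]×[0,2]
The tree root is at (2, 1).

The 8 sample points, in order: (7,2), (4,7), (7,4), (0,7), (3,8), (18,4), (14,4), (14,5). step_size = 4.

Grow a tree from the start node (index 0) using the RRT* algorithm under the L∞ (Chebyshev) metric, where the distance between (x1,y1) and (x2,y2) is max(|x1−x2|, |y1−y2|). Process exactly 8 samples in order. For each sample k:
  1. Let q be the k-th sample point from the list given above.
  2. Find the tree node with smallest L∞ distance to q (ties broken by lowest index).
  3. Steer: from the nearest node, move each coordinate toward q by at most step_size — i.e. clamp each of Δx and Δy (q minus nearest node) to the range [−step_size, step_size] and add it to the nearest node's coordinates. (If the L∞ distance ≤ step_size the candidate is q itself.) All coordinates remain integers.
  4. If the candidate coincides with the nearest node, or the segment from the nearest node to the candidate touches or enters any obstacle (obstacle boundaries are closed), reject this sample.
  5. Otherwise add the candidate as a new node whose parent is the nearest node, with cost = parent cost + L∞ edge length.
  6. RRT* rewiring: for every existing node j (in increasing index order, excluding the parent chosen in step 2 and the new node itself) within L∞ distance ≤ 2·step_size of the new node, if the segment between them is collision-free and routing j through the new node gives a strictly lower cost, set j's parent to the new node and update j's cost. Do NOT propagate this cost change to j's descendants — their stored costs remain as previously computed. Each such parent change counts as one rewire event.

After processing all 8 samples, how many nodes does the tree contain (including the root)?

1. q=(7,2) nearest=0 d=5 new=(6,2) → add node 1 parent=0 cost=4
2. q=(4,7) nearest=1 d=5 new=(4,6) → blocked by [3,6]×[6,8], reject
3. q=(7,4) nearest=1 d=2 new=(7,4) → add node 2 parent=1 cost=6
4. q=(0,7) nearest=0 d=6 new=(0,5) → add node 3 parent=0 cost=4
5. q=(3,8) nearest=3 d=3 new=(3,8) → blocked by [3,6]×[6,8], reject
6. q=(18,4) nearest=2 d=11 new=(11,4) → add node 4 parent=2 cost=10
7. q=(14,4) nearest=4 d=3 new=(14,4) → add node 5 parent=4 cost=13
8. q=(14,5) nearest=5 d=1 new=(14,5) → blocked by [13,15]×[5,7], reject

Node count: 6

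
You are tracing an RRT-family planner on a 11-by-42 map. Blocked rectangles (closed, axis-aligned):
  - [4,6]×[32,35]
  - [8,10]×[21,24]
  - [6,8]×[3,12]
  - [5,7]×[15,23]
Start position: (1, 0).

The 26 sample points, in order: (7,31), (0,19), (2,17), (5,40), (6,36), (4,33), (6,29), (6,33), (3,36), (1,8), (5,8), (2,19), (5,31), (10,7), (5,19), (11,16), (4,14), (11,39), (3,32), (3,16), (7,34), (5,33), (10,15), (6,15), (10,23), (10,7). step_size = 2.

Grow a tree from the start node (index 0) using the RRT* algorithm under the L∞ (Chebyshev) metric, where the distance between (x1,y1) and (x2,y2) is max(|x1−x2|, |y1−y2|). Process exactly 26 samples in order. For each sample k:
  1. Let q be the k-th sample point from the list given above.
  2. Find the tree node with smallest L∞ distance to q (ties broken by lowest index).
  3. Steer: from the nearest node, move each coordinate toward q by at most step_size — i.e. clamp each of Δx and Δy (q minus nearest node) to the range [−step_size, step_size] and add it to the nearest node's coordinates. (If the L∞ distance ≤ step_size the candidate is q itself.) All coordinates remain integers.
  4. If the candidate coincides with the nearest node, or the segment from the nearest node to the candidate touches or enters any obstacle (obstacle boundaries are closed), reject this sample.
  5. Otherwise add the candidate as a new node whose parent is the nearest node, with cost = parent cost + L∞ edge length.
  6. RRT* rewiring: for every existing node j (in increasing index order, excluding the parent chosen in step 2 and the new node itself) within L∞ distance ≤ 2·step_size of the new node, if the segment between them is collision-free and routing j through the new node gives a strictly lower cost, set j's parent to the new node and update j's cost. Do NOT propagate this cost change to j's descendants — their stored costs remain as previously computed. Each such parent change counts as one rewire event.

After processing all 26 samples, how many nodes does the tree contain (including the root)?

1. q=(7,31) nearest=0 d=31 new=(3,2) → add node 1 parent=0 cost=2
2. q=(0,19) nearest=1 d=17 new=(1,4) → add node 2 parent=1 cost=4
3. q=(2,17) nearest=2 d=13 new=(2,6) → add node 3 parent=2 cost=6
4. q=(5,40) nearest=3 d=34 new=(4,8) → add node 4 parent=3 cost=8
5. q=(6,36) nearest=4 d=28 new=(6,10) → blocked by [6,8]×[3,12], reject
6. q=(4,33) nearest=4 d=25 new=(4,10) → add node 5 parent=4 cost=10
7. q=(6,29) nearest=5 d=19 new=(6,12) → blocked by [6,8]×[3,12], reject
8. q=(6,33) nearest=5 d=23 new=(6,12) → blocked by [6,8]×[3,12], reject
9. q=(3,36) nearest=5 d=26 new=(3,12) → add node 6 parent=5 cost=12
10. q=(1,8) nearest=3 d=2 new=(1,8) → add node 7 parent=3 cost=8
11. q=(5,8) nearest=4 d=1 new=(5,8) → add node 8 parent=4 cost=9
12. q=(2,19) nearest=6 d=7 new=(2,14) → add node 9 parent=6 cost=14
13. q=(5,31) nearest=9 d=17 new=(4,16) → add node 10 parent=9 cost=16
14. q=(10,7) nearest=8 d=5 new=(7,7) → blocked by [6,8]×[3,12], reject
15. q=(5,19) nearest=10 d=3 new=(5,18) → blocked by [5,7]×[15,23], reject
16. q=(11,16) nearest=5 d=7 new=(6,12) → blocked by [6,8]×[3,12], reject
17. q=(4,14) nearest=6 d=2 new=(4,14) → add node 11 parent=6 cost=14
18. q=(11,39) nearest=10 d=23 new=(6,18) → blocked by [5,7]×[15,23], reject
19. q=(3,32) nearest=10 d=16 new=(3,18) → add node 12 parent=10 cost=18
20. q=(3,16) nearest=10 d=1 new=(3,16) → add node 13 parent=10 cost=17
21. q=(7,34) nearest=12 d=16 new=(5,20) → blocked by [5,7]×[15,23], reject
22. q=(5,33) nearest=12 d=15 new=(5,20) → blocked by [5,7]×[15,23], reject
23. q=(10,15) nearest=5 d=6 new=(6,12) → blocked by [6,8]×[3,12], reject
24. q=(6,15) nearest=10 d=2 new=(6,15) → blocked by [5,7]×[15,23], reject
25. q=(10,23) nearest=10 d=7 new=(6,18) → blocked by [5,7]×[15,23], reject
26. q=(10,7) nearest=8 d=5 new=(7,7) → blocked by [6,8]×[3,12], reject

Node count: 14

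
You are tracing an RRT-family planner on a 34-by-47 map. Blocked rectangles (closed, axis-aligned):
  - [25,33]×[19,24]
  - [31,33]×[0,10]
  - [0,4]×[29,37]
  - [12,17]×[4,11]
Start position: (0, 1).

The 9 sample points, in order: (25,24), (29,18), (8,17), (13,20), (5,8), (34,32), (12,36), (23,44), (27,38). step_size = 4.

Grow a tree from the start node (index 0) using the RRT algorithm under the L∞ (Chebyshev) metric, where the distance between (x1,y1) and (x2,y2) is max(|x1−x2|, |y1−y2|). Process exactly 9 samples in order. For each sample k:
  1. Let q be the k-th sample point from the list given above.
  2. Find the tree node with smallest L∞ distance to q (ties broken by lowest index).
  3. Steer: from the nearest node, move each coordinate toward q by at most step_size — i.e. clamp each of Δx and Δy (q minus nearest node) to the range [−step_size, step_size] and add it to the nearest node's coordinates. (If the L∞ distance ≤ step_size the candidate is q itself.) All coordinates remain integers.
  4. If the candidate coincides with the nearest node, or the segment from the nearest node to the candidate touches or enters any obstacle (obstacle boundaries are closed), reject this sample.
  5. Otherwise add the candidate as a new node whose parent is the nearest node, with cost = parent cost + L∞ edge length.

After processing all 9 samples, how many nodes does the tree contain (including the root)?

1. q=(25,24) nearest=0 d=25 new=(4,5) → add node 1 parent=0 cost=4
2. q=(29,18) nearest=1 d=25 new=(8,9) → add node 2 parent=1 cost=8
3. q=(8,17) nearest=2 d=8 new=(8,13) → add node 3 parent=2 cost=12
4. q=(13,20) nearest=3 d=7 new=(12,17) → add node 4 parent=3 cost=16
5. q=(5,8) nearest=1 d=3 new=(5,8) → add node 5 parent=1 cost=7
6. q=(34,32) nearest=4 d=22 new=(16,21) → add node 6 parent=4 cost=20
7. q=(12,36) nearest=6 d=15 new=(12,25) → add node 7 parent=6 cost=24
8. q=(23,44) nearest=7 d=19 new=(16,29) → add node 8 parent=7 cost=28
9. q=(27,38) nearest=8 d=11 new=(20,33) → add node 9 parent=8 cost=32

Node count: 10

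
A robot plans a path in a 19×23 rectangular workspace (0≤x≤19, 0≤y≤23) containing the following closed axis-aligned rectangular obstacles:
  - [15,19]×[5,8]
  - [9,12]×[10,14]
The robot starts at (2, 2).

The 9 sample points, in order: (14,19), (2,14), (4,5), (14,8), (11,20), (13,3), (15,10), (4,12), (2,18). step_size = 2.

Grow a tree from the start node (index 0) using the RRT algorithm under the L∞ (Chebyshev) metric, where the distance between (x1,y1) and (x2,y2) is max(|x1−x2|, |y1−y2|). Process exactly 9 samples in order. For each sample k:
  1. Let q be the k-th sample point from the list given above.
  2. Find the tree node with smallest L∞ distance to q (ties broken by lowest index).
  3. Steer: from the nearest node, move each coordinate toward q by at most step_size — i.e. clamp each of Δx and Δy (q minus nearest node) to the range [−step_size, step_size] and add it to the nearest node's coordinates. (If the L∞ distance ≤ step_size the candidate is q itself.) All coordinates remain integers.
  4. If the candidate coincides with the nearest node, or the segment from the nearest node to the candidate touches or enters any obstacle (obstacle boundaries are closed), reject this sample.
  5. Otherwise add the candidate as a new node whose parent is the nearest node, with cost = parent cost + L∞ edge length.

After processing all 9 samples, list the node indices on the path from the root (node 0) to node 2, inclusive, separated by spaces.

Path: 0 1 2

1. q=(14,19) nearest=0 d=17 new=(4,4) → add node 1 parent=0 cost=2
2. q=(2,14) nearest=1 d=10 new=(2,6) → add node 2 parent=1 cost=4
3. q=(4,5) nearest=1 d=1 new=(4,5) → add node 3 parent=1 cost=3
4. q=(14,8) nearest=1 d=10 new=(6,6) → add node 4 parent=1 cost=4
5. q=(11,20) nearest=2 d=14 new=(4,8) → add node 5 parent=2 cost=6
6. q=(13,3) nearest=4 d=7 new=(8,4) → add node 6 parent=4 cost=6
7. q=(15,10) nearest=6 d=7 new=(10,6) → add node 7 parent=6 cost=8
8. q=(4,12) nearest=5 d=4 new=(4,10) → add node 8 parent=5 cost=8
9. q=(2,18) nearest=8 d=8 new=(2,12) → add node 9 parent=8 cost=10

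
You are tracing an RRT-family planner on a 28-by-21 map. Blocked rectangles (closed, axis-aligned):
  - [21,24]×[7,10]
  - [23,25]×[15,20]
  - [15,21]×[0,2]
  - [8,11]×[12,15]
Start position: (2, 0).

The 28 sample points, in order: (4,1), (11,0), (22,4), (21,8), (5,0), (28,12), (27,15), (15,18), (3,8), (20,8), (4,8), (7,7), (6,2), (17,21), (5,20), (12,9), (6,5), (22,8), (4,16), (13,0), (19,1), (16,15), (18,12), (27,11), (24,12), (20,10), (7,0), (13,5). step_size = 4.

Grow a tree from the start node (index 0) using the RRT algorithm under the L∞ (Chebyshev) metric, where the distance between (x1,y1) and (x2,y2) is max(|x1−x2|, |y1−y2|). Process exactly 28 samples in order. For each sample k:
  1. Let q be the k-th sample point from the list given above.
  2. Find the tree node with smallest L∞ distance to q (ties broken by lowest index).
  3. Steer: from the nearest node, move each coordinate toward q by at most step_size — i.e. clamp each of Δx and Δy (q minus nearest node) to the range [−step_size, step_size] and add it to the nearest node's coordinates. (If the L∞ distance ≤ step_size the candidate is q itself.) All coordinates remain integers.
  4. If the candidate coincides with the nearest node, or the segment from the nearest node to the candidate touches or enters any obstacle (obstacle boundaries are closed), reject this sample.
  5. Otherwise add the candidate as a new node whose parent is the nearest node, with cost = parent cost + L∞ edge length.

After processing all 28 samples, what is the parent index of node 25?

Parent of node 25: 3

1. q=(4,1) nearest=0 d=2 new=(4,1) → add node 1 parent=0 cost=2
2. q=(11,0) nearest=1 d=7 new=(8,0) → add node 2 parent=1 cost=6
3. q=(22,4) nearest=2 d=14 new=(12,4) → add node 3 parent=2 cost=10
4. q=(21,8) nearest=3 d=9 new=(16,8) → add node 4 parent=3 cost=14
5. q=(5,0) nearest=1 d=1 new=(5,0) → add node 5 parent=1 cost=3
6. q=(28,12) nearest=4 d=12 new=(20,12) → add node 6 parent=4 cost=18
7. q=(27,15) nearest=6 d=7 new=(24,15) → blocked by [23,25]×[15,20], reject
8. q=(15,18) nearest=6 d=6 new=(16,16) → add node 7 parent=6 cost=22
9. q=(3,8) nearest=1 d=7 new=(3,5) → add node 8 parent=1 cost=6
10. q=(20,8) nearest=4 d=4 new=(20,8) → add node 9 parent=4 cost=18
11. q=(4,8) nearest=8 d=3 new=(4,8) → add node 10 parent=8 cost=9
12. q=(7,7) nearest=10 d=3 new=(7,7) → add node 11 parent=10 cost=12
13. q=(6,2) nearest=1 d=2 new=(6,2) → add node 12 parent=1 cost=4
14. q=(17,21) nearest=7 d=5 new=(17,20) → add node 13 parent=7 cost=26
15. q=(5,20) nearest=7 d=11 new=(12,20) → add node 14 parent=7 cost=26
16. q=(12,9) nearest=4 d=4 new=(12,9) → add node 15 parent=4 cost=18
17. q=(6,5) nearest=11 d=2 new=(6,5) → add node 16 parent=11 cost=14
18. q=(22,8) nearest=9 d=2 new=(22,8) → blocked by [21,24]×[7,10], reject
19. q=(4,16) nearest=10 d=8 new=(4,12) → add node 17 parent=10 cost=13
20. q=(13,0) nearest=3 d=4 new=(13,0) → add node 18 parent=3 cost=14
21. q=(19,1) nearest=18 d=6 new=(17,1) → blocked by [15,21]×[0,2], reject
22. q=(16,15) nearest=7 d=1 new=(16,15) → add node 19 parent=7 cost=23
23. q=(18,12) nearest=6 d=2 new=(18,12) → add node 20 parent=6 cost=20
24. q=(27,11) nearest=6 d=7 new=(24,11) → add node 21 parent=6 cost=22
25. q=(24,12) nearest=21 d=1 new=(24,12) → add node 22 parent=21 cost=23
26. q=(20,10) nearest=6 d=2 new=(20,10) → add node 23 parent=6 cost=20
27. q=(7,0) nearest=2 d=1 new=(7,0) → add node 24 parent=2 cost=7
28. q=(13,5) nearest=3 d=1 new=(13,5) → add node 25 parent=3 cost=11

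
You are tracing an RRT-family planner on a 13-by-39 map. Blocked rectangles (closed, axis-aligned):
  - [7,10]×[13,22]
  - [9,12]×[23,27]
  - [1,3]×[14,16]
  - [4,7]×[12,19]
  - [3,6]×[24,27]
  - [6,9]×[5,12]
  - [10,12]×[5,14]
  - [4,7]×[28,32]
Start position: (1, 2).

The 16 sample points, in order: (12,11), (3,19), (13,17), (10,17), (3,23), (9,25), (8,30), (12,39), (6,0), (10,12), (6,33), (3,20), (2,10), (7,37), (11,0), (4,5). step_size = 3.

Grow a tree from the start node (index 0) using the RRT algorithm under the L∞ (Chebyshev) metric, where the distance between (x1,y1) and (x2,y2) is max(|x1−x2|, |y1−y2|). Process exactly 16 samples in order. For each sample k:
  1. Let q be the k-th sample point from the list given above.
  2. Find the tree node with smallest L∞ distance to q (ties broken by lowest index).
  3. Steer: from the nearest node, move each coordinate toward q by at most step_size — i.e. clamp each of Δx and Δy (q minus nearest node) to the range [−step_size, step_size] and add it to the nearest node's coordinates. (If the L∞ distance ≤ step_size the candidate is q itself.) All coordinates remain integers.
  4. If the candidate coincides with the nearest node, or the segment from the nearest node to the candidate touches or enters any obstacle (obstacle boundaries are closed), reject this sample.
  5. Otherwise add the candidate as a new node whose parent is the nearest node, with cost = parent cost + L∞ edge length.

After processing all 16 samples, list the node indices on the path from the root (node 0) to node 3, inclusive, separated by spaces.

Path: 0 1 2 3

1. q=(12,11) nearest=0 d=11 new=(4,5) → add node 1 parent=0 cost=3
2. q=(3,19) nearest=1 d=14 new=(3,8) → add node 2 parent=1 cost=6
3. q=(13,17) nearest=2 d=10 new=(6,11) → blocked by [6,9]×[5,12], reject
4. q=(10,17) nearest=2 d=9 new=(6,11) → blocked by [6,9]×[5,12], reject
5. q=(3,23) nearest=2 d=15 new=(3,11) → add node 3 parent=2 cost=9
6. q=(9,25) nearest=3 d=14 new=(6,14) → blocked by [4,7]×[12,19], reject
7. q=(8,30) nearest=3 d=19 new=(6,14) → blocked by [4,7]×[12,19], reject
8. q=(12,39) nearest=3 d=28 new=(6,14) → blocked by [4,7]×[12,19], reject
9. q=(6,0) nearest=0 d=5 new=(4,0) → add node 4 parent=0 cost=3
10. q=(10,12) nearest=1 d=7 new=(7,8) → blocked by [6,9]×[5,12], reject
11. q=(6,33) nearest=3 d=22 new=(6,14) → blocked by [4,7]×[12,19], reject
12. q=(3,20) nearest=3 d=9 new=(3,14) → blocked by [1,3]×[14,16], reject
13. q=(2,10) nearest=3 d=1 new=(2,10) → add node 5 parent=3 cost=10
14. q=(7,37) nearest=3 d=26 new=(6,14) → blocked by [4,7]×[12,19], reject
15. q=(11,0) nearest=1 d=7 new=(7,2) → add node 6 parent=1 cost=6
16. q=(4,5) nearest=1 d=0 → coincident, reject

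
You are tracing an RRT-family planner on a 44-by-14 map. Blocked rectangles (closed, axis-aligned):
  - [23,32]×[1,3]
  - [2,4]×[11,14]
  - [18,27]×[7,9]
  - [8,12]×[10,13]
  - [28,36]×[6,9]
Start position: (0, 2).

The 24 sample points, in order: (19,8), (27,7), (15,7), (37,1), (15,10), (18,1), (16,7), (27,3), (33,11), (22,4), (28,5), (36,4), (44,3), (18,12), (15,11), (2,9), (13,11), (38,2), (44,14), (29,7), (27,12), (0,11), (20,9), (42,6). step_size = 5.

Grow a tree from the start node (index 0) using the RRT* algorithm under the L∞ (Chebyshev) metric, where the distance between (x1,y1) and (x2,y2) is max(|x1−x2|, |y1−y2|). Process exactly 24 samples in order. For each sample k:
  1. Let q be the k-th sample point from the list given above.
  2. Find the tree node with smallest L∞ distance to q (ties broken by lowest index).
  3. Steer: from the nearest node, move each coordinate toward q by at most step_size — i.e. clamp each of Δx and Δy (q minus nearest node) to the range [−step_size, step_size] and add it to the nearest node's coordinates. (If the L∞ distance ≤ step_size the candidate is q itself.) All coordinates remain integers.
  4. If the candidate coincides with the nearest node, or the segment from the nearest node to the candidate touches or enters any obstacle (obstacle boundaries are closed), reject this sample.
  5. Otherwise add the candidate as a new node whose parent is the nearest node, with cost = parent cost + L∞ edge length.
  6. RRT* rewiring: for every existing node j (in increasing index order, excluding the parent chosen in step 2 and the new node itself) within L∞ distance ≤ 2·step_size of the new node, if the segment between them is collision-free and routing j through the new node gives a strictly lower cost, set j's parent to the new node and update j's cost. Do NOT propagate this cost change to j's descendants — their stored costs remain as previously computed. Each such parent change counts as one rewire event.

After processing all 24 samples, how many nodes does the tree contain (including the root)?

1. q=(19,8) nearest=0 d=19 new=(5,7) → add node 1 parent=0 cost=5
2. q=(27,7) nearest=1 d=22 new=(10,7) → add node 2 parent=1 cost=10
3. q=(15,7) nearest=2 d=5 new=(15,7) → add node 3 parent=2 cost=15
4. q=(37,1) nearest=3 d=22 new=(20,2) → add node 4 parent=3 cost=20
5. q=(15,10) nearest=3 d=3 new=(15,10) → add node 5 parent=3 cost=18
6. q=(18,1) nearest=4 d=2 new=(18,1) → add node 6 parent=4 cost=22
7. q=(16,7) nearest=3 d=1 new=(16,7) → add node 7 parent=3 cost=16
8. q=(27,3) nearest=4 d=7 new=(25,3) → blocked by [23,32]×[1,3], reject
9. q=(33,11) nearest=4 d=13 new=(25,7) → blocked by [18,27]×[7,9], reject
10. q=(22,4) nearest=4 d=2 new=(22,4) → add node 8 parent=4 cost=22
11. q=(28,5) nearest=8 d=6 new=(27,5) → add node 9 parent=8 cost=27
12. q=(36,4) nearest=9 d=9 new=(32,4) → add node 10 parent=9 cost=32
13. q=(44,3) nearest=10 d=12 new=(37,3) → add node 11 parent=10 cost=37
14. q=(18,12) nearest=5 d=3 new=(18,12) → add node 12 parent=5 cost=21
15. q=(15,11) nearest=5 d=1 new=(15,11) → add node 13 parent=5 cost=19
16. q=(2,9) nearest=1 d=3 new=(2,9) → add node 14 parent=1 cost=8
17. q=(13,11) nearest=5 d=2 new=(13,11) → add node 15 parent=5 cost=20
18. q=(38,2) nearest=11 d=1 new=(38,2) → add node 16 parent=11 cost=38
19. q=(44,14) nearest=11 d=11 new=(42,8) → add node 17 parent=11 cost=42
20. q=(29,7) nearest=9 d=2 new=(29,7) → blocked by [28,36]×[6,9], reject
21. q=(27,12) nearest=9 d=7 new=(27,10) → blocked by [18,27]×[7,9], reject
22. q=(0,11) nearest=14 d=2 new=(0,11) → add node 18 parent=14 cost=10
23. q=(20,9) nearest=12 d=3 new=(20,9) → blocked by [18,27]×[7,9], reject
24. q=(42,6) nearest=17 d=2 new=(42,6) → add node 19 parent=17 cost=44

Node count: 20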